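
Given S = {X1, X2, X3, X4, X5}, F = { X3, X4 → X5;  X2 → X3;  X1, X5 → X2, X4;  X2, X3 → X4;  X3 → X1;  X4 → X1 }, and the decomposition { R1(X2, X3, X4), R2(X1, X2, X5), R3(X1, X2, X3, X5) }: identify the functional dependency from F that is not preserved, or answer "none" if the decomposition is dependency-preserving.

Check X4 → X1: no single fragment contains all of {X1, X4}, and the restricted closure of {X4} across the fragments never reaches {X1}.
X3, X4 → X5 is preserved.
X2 → X3 is preserved.
X1, X5 → X2, X4 is preserved.
X2, X3 → X4 is preserved.
X3 → X1 is preserved.

X4 → X1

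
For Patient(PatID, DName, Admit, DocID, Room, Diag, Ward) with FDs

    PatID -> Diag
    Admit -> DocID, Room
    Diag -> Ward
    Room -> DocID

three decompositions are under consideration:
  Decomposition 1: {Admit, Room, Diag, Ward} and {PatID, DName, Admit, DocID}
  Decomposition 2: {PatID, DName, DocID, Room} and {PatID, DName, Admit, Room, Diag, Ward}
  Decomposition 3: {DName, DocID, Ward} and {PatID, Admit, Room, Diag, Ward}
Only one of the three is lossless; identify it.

Decomposition 1: common = {Admit}, closure = {Admit, DocID, Room} → lossy.
Decomposition 2: common = {PatID, DName, Room}, closure = {PatID, DName, DocID, Room, Diag, Ward} → lossless.
Decomposition 3: common = {Ward}, closure = {Ward} → lossy.

Decomposition 2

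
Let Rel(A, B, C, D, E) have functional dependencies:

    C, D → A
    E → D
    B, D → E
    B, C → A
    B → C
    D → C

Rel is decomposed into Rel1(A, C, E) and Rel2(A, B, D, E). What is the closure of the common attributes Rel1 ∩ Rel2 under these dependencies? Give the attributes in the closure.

A, C, D, E

Rel1 ∩ Rel2 = {A, E}.
E → D applies, adding D
D → C applies, adding C
Closure: {A, C, D, E}.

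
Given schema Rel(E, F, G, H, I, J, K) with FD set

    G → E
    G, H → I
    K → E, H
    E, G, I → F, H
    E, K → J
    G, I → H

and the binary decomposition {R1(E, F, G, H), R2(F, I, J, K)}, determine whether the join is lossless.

Common attributes: R1 ∩ R2 = {F}.
No dependency enlarges {F}, so (F)⁺ = {F}.
The closure contains neither all of R1 = {E, F, G, H} nor all of R2 = {F, I, J, K}, so the common attributes are not a superkey of either fragment. The join is lossy.

No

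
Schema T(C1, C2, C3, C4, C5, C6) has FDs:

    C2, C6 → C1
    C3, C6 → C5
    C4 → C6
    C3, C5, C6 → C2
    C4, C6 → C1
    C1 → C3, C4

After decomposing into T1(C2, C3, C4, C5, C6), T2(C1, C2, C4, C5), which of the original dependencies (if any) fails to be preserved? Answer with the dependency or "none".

C2, C6 → C1: restricted closure across fragments reaches C1.
C3, C6 → C5 lies within T1.
C4 → C6 lies within T1.
C3, C5, C6 → C2 lies within T1.
C4, C6 → C1: restricted closure across fragments reaches C1.
C1 → C3, C4: restricted closure across fragments reaches C3, C4.
Every dependency is enforceable on the fragments, so the decomposition is dependency-preserving.

none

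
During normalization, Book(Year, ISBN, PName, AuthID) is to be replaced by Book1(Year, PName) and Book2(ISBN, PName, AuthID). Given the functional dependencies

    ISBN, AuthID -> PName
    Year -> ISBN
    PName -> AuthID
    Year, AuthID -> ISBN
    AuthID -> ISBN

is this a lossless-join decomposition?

Common attributes: Book1 ∩ Book2 = {PName}.
Closure of {PName}: PName → AuthID applies, adding AuthID; AuthID → ISBN applies, adding ISBN. So (PName)⁺ = {ISBN, PName, AuthID}.
This closure contains every attribute of Book2, so Book1 ∩ Book2 → Book2. The join is lossless.

Yes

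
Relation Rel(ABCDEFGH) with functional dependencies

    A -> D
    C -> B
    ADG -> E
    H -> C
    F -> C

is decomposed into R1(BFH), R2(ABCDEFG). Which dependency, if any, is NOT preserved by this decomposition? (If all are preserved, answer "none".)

Check H → C: no single fragment contains all of {CH}, and the restricted closure of {H} across the fragments never reaches {C}.
A → D is preserved.
C → B is preserved.
ADG → E is preserved.
F → C is preserved.

H -> C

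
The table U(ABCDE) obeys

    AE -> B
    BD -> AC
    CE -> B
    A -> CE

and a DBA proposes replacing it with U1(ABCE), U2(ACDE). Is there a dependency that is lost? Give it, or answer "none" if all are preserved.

Check BD → AC: no single fragment contains all of {ABCD}, and the restricted closure of {BD} across the fragments never reaches {AC}.
AE → B is preserved.
CE → B is preserved.
A → CE is preserved.

BD -> AC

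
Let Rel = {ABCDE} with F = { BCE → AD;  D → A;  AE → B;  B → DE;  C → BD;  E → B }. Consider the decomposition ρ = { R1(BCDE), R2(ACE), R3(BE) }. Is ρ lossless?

Chase test. Columns are ABCDE; row i has aⱼ where attribute j ∈ Ri, else bᵢⱼ.
Initial tableau (one row per fragment):
  row 1: b11 a2 a3 a4 a5
  row 2: a1 b22 a3 b24 a5
  row 3: b31 a2 b33 b34 a5
Rows 1 and 3 agree on B; apply B→DE and equate their DE entries.
Rows 1 and 2 agree on C; apply C→BD and equate their BD entries.
Rows 1 and 2 agree on BCE; apply BCE→AD and equate their AD entries.
Rows 1 and 3 agree on D; apply D→A and equate their A entries.
Row 1 is now all distinguished symbols — the join is lossless.

Yes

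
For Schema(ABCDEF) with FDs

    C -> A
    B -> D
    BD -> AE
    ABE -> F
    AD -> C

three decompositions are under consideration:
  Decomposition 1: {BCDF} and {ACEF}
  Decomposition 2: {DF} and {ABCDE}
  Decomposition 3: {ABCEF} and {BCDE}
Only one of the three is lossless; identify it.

Decomposition 3

Decomposition 1: common = {CF}, closure = {ACF} → lossy.
Decomposition 2: common = {D}, closure = {D} → lossy.
Decomposition 3: common = {BCE}, closure = {ABCDEF} → lossless.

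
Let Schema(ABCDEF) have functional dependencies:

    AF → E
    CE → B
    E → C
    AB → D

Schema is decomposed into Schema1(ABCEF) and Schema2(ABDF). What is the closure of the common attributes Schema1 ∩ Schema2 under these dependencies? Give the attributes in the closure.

Schema1 ∩ Schema2 = {ABF}.
AF → E applies, adding E
E → C applies, adding C
AB → D applies, adding D
Closure: {ABCDEF}.

ABCDEF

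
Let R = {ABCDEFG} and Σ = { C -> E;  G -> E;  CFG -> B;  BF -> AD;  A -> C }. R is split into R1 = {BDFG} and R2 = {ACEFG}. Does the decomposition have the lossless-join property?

No

Common attributes: R1 ∩ R2 = {FG}.
Closure of {FG}: G → E applies, adding E. So (FG)⁺ = {EFG}.
The closure contains neither all of R1 = {BDFG} nor all of R2 = {ACEFG}, so the common attributes are not a superkey of either fragment. The join is lossy.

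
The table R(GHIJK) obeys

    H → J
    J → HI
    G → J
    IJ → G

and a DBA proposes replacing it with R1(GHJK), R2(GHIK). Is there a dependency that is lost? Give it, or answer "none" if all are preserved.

none

H → J lies within R1.
J → HI: restricted closure across fragments reaches HI.
G → J lies within R1.
IJ → G: restricted closure across fragments reaches G.
Every dependency is enforceable on the fragments, so the decomposition is dependency-preserving.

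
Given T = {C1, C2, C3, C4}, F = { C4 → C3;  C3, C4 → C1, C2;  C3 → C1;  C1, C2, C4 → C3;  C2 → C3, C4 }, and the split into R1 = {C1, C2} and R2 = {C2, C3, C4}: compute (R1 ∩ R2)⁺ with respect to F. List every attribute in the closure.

R1 ∩ R2 = {C2}.
C2 → C3, C4 applies, adding C3, C4
C3, C4 → C1, C2 applies, adding C1
Closure: {C1, C2, C3, C4}.

C1, C2, C3, C4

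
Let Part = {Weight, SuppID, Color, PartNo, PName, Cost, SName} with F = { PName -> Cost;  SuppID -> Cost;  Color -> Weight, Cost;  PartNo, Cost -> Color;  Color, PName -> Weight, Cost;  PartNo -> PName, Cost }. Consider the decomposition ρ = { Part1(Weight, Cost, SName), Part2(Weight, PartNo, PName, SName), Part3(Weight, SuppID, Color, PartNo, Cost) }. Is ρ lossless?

No

Chase test. Columns are Weight, SuppID, Color, PartNo, PName, Cost, SName; row i has aⱼ where attribute j ∈ Parti, else bᵢⱼ.
Initial tableau (one row per fragment):
  row 1: a1 b12 b13 b14 b15 a6 a7
  row 2: a1 b22 b23 a4 a5 b26 a7
  row 3: a1 a2 a3 a4 b35 a6 b37
Rows 2 and 3 agree on PartNo; apply PartNo→PName, Cost and equate their PName, Cost entries.
Rows 2 and 3 agree on PartNo, Cost; apply PartNo, Cost→Color and equate their Color entries.
No row becomes fully distinguished — the join is lossy.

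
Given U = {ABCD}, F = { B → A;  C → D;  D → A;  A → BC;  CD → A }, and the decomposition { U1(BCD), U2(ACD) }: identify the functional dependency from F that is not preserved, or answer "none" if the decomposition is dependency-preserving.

B → A: restricted closure across fragments reaches A.
C → D lies within U1.
D → A lies within U2.
A → BC: restricted closure across fragments reaches BC.
CD → A lies within U2.
Every dependency is enforceable on the fragments, so the decomposition is dependency-preserving.

none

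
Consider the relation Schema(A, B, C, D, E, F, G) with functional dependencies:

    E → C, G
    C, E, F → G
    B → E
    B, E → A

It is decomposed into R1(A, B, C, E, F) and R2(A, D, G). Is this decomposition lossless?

No

Common attributes: R1 ∩ R2 = {A}.
No dependency enlarges {A}, so (A)⁺ = {A}.
The closure contains neither all of R1 = {A, B, C, E, F} nor all of R2 = {A, D, G}, so the common attributes are not a superkey of either fragment. The join is lossy.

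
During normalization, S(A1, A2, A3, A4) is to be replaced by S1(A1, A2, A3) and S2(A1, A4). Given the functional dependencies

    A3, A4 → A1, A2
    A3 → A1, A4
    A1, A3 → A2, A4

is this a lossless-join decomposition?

Common attributes: S1 ∩ S2 = {A1}.
No dependency enlarges {A1}, so (A1)⁺ = {A1}.
The closure contains neither all of S1 = {A1, A2, A3} nor all of S2 = {A1, A4}, so the common attributes are not a superkey of either fragment. The join is lossy.

No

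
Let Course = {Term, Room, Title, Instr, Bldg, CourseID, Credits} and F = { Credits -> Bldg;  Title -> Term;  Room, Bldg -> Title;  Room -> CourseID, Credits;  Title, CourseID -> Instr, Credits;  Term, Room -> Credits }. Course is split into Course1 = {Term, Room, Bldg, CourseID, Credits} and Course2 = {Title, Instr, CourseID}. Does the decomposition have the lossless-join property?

No

Common attributes: Course1 ∩ Course2 = {CourseID}.
No dependency enlarges {CourseID}, so (CourseID)⁺ = {CourseID}.
The closure contains neither all of Course1 = {Term, Room, Bldg, CourseID, Credits} nor all of Course2 = {Title, Instr, CourseID}, so the common attributes are not a superkey of either fragment. The join is lossy.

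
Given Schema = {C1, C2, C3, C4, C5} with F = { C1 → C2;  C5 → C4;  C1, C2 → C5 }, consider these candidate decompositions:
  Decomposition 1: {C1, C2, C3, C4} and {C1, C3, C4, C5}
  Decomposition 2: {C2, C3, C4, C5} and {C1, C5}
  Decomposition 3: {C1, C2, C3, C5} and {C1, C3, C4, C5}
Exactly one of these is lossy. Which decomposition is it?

Decomposition 1: common = {C1, C3, C4}, closure = {C1, C2, C3, C4, C5} → lossless.
Decomposition 2: common = {C5}, closure = {C4, C5} → lossy.
Decomposition 3: common = {C1, C3, C5}, closure = {C1, C2, C3, C4, C5} → lossless.

Decomposition 2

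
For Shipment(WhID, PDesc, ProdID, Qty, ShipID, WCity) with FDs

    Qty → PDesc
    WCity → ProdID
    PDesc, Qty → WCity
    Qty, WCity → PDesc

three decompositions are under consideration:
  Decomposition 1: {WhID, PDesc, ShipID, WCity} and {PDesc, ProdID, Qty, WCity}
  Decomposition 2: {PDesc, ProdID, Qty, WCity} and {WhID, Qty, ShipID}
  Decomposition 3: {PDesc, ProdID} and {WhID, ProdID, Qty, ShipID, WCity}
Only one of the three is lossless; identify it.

Decomposition 2

Decomposition 1: common = {PDesc, WCity}, closure = {PDesc, ProdID, WCity} → lossy.
Decomposition 2: common = {Qty}, closure = {PDesc, ProdID, Qty, WCity} → lossless.
Decomposition 3: common = {ProdID}, closure = {ProdID} → lossy.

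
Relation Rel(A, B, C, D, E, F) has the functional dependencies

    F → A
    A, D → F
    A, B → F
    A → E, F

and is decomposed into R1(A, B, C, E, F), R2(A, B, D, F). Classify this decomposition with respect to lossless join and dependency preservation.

Lossless test: (A, B, F)⁺ = {A, B, E, F}, which is a superkey of neither fragment — lossy.
Dependency preservation: every FD's attributes lie within a single fragment, so each can be enforced locally — preserved.

lossy but dependency-preserving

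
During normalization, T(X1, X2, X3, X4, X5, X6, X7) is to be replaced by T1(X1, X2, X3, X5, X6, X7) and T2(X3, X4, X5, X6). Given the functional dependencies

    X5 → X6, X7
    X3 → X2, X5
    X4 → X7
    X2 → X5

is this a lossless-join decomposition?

Common attributes: T1 ∩ T2 = {X3, X5, X6}.
Closure of {X3, X5, X6}: X5 → X6, X7 applies, adding X7; X3 → X2, X5 applies, adding X2. So (X3, X5, X6)⁺ = {X2, X3, X5, X6, X7}.
The closure contains neither all of T1 = {X1, X2, X3, X5, X6, X7} nor all of T2 = {X3, X4, X5, X6}, so the common attributes are not a superkey of either fragment. The join is lossy.

No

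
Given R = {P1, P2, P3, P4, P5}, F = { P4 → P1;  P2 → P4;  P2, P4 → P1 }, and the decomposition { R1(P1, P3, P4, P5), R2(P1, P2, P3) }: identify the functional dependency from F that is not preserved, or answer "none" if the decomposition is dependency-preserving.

P2 → P4

Check P2 → P4: no single fragment contains all of {P2, P4}, and the restricted closure of {P2} across the fragments never reaches {P4}.
P4 → P1 is preserved.
P2, P4 → P1 is preserved.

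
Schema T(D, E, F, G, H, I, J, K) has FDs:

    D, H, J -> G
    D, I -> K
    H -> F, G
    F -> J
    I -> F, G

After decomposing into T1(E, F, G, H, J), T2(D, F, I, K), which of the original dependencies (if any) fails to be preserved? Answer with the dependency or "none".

Check I → F, G: no single fragment contains all of {F, G, I}, and the restricted closure of {I} across the fragments never reaches {F, G}.
D, H, J → G is preserved.
D, I → K is preserved.
H → F, G is preserved.
F → J is preserved.

I -> F, G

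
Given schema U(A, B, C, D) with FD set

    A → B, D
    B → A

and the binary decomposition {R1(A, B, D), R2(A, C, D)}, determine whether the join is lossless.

Yes

Common attributes: R1 ∩ R2 = {A, D}.
Closure of {A, D}: A → B, D applies, adding B. So (A, D)⁺ = {A, B, D}.
This closure contains every attribute of R1, so R1 ∩ R2 → R1. The join is lossless.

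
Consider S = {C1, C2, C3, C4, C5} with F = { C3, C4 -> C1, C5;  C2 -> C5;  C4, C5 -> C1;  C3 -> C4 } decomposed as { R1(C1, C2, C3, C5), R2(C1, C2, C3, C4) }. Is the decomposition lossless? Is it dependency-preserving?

lossless but not dependency-preserving

Lossless test: (C1, C2, C3)⁺ = {C1, C2, C3, C4, C5}, which contains all of one fragment — lossless.
Dependency preservation: the restricted closure of {C4, C5} across the fragments never reaches {C1}, so C4, C5 → C1 cannot be enforced without a join — not preserved.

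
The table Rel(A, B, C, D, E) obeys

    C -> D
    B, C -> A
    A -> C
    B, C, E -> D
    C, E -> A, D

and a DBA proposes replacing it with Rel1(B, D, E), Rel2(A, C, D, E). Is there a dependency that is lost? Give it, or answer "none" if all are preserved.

Check B, C → A: no single fragment contains all of {A, B, C}, and the restricted closure of {B, C} across the fragments never reaches {A}.
C → D is preserved.
A → C is preserved.
B, C, E → D is preserved.
C, E → A, D is preserved.

B, C -> A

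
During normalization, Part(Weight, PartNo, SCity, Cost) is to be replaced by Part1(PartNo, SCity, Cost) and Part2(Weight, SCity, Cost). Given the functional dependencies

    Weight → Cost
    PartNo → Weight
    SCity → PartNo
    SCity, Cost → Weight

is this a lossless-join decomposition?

Common attributes: Part1 ∩ Part2 = {SCity, Cost}.
Closure of {SCity, Cost}: SCity → PartNo applies, adding PartNo; SCity, Cost → Weight applies, adding Weight. So (SCity, Cost)⁺ = {Weight, PartNo, SCity, Cost}.
This closure contains every attribute of Part1, so Part1 ∩ Part2 → Part1. The join is lossless.

Yes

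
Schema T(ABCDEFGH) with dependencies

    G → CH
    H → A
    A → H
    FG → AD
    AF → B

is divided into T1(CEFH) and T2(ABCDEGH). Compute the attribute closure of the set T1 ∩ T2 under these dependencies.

ACEH

T1 ∩ T2 = {CEH}.
H → A applies, adding A
Closure: {ACEH}.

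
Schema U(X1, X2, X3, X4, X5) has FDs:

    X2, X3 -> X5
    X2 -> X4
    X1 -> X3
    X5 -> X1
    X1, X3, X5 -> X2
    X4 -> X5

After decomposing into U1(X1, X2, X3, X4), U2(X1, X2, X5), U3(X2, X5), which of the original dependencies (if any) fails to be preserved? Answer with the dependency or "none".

X2, X3 → X5: restricted closure across fragments reaches X5.
X2 → X4 lies within U1.
X1 → X3 lies within U1.
X5 → X1 lies within U2.
X1, X3, X5 → X2: restricted closure across fragments reaches X2.
X4 → X5: restricted closure across fragments reaches X5.
Every dependency is enforceable on the fragments, so the decomposition is dependency-preserving.

none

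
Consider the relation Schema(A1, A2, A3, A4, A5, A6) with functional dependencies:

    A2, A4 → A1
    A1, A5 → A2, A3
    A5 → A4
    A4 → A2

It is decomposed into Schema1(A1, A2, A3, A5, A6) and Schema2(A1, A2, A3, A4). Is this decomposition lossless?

No

Common attributes: Schema1 ∩ Schema2 = {A1, A2, A3}.
No dependency enlarges {A1, A2, A3}, so (A1, A2, A3)⁺ = {A1, A2, A3}.
The closure contains neither all of Schema1 = {A1, A2, A3, A5, A6} nor all of Schema2 = {A1, A2, A3, A4}, so the common attributes are not a superkey of either fragment. The join is lossy.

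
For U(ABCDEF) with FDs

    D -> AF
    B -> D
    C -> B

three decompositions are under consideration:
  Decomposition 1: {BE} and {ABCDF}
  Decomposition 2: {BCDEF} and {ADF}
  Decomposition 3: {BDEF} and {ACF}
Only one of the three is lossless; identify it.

Decomposition 1: common = {B}, closure = {ABDF} → lossy.
Decomposition 2: common = {DF}, closure = {ADF} → lossless.
Decomposition 3: common = {F}, closure = {F} → lossy.

Decomposition 2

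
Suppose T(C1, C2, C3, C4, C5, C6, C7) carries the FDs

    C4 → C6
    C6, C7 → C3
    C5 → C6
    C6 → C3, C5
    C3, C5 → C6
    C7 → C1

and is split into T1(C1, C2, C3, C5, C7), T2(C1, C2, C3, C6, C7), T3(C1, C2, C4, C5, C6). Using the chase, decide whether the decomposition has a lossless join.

Chase test. Columns are C1, C2, C3, C4, C5, C6, C7; row i has aⱼ where attribute j ∈ Ti, else bᵢⱼ.
Initial tableau (one row per fragment):
  row 1: a1 a2 a3 b14 a5 b16 a7
  row 2: a1 a2 a3 b24 b25 a6 a7
  row 3: a1 a2 b33 a4 a5 a6 b37
Rows 1 and 3 agree on C5; apply C5→C6 and equate their C6 entries.
Rows 1 and 2 agree on C6; apply C6→C3, C5 and equate their C3, C5 entries.
Rows 1 and 3 agree on C6; apply C6→C3, C5 and equate their C3, C5 entries.
No row becomes fully distinguished — the join is lossy.

No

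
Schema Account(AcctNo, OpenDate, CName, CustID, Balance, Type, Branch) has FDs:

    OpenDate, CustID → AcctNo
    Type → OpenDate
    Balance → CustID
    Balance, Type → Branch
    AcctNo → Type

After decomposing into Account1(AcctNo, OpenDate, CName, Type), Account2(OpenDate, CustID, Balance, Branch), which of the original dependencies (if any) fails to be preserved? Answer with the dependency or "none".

Check OpenDate, CustID → AcctNo: no single fragment contains all of {AcctNo, OpenDate, CustID}, and the restricted closure of {OpenDate, CustID} across the fragments never reaches {AcctNo}.
Type → OpenDate is preserved.
Balance → CustID is preserved.
Balance, Type → Branch is preserved.
AcctNo → Type is preserved.

OpenDate, CustID → AcctNo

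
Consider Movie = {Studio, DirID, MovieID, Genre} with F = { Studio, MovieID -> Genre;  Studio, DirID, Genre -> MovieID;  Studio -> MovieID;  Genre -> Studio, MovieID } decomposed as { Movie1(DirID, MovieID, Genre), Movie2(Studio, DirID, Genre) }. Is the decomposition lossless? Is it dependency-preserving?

Lossless test: (DirID, Genre)⁺ = {Studio, DirID, MovieID, Genre}, which contains all of one fragment — lossless.
Dependency preservation: Studio, MovieID → Genre; Studio, DirID, Genre → MovieID; Studio → MovieID; Genre → Studio, MovieID are not contained in any single fragment, but the restricted closure of each left-hand side across the fragments still reaches the right-hand side; the remaining FDs each lie inside some fragment. All dependencies are preserved.

lossless and dependency-preserving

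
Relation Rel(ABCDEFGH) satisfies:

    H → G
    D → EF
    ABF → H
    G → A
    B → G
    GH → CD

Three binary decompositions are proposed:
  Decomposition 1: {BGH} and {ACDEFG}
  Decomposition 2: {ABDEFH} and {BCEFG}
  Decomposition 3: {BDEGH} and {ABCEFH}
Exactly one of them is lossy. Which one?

Decomposition 1

Decomposition 1: common = {G}, closure = {AG} → lossy.
Decomposition 2: common = {BEF}, closure = {ABCDEFGH} → lossless.
Decomposition 3: common = {BEH}, closure = {ABCDEFGH} → lossless.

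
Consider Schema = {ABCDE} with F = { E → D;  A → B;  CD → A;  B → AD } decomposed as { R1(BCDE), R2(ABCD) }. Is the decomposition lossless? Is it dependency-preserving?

lossless and dependency-preserving

Lossless test: (BCD)⁺ = {ABCD}, which contains all of one fragment — lossless.
Dependency preservation: every FD's attributes lie within a single fragment, so each can be enforced locally — preserved.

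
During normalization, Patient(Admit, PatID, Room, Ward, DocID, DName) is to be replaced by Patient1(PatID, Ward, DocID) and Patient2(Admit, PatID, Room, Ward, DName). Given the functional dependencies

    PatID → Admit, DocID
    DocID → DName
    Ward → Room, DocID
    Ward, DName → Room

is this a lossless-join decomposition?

Common attributes: Patient1 ∩ Patient2 = {PatID, Ward}.
Closure of {PatID, Ward}: PatID → Admit, DocID applies, adding Admit, DocID; DocID → DName applies, adding DName; Ward → Room, DocID applies, adding Room. So (PatID, Ward)⁺ = {Admit, PatID, Room, Ward, DocID, DName}.
This closure contains every attribute of Patient1, so Patient1 ∩ Patient2 → Patient1. The join is lossless.

Yes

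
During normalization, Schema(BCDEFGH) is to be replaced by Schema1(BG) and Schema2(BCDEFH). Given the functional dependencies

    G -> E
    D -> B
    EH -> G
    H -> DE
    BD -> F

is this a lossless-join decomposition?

No

Common attributes: Schema1 ∩ Schema2 = {B}.
No dependency enlarges {B}, so (B)⁺ = {B}.
The closure contains neither all of Schema1 = {BG} nor all of Schema2 = {BCDEFH}, so the common attributes are not a superkey of either fragment. The join is lossy.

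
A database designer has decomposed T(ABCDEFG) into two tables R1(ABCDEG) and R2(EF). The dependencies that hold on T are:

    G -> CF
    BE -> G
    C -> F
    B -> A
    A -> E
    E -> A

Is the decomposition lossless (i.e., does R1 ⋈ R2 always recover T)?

Common attributes: R1 ∩ R2 = {E}.
Closure of {E}: E → A applies, adding A. So (E)⁺ = {AE}.
The closure contains neither all of R1 = {ABCDEG} nor all of R2 = {EF}, so the common attributes are not a superkey of either fragment. The join is lossy.

No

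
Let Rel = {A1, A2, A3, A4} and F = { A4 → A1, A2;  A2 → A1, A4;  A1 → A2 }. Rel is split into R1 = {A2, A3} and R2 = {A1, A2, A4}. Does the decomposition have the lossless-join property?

Common attributes: R1 ∩ R2 = {A2}.
Closure of {A2}: A2 → A1, A4 applies, adding A1, A4. So (A2)⁺ = {A1, A2, A4}.
This closure contains every attribute of R2, so R1 ∩ R2 → R2. The join is lossless.

Yes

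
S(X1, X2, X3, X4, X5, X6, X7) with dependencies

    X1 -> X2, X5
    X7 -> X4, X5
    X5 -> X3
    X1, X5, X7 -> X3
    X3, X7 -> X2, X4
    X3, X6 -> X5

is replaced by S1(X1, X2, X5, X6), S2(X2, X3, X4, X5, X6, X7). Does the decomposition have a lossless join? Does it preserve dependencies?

Lossless test: (X2, X5, X6)⁺ = {X2, X3, X5, X6}, which is a superkey of neither fragment — lossy.
Dependency preservation: X1, X5, X7 → X3 is not contained in any single fragment, but the restricted closure of its left-hand side across the fragments still reaches the right-hand side; the remaining FDs each lie inside some fragment. All dependencies are preserved.

lossy but dependency-preserving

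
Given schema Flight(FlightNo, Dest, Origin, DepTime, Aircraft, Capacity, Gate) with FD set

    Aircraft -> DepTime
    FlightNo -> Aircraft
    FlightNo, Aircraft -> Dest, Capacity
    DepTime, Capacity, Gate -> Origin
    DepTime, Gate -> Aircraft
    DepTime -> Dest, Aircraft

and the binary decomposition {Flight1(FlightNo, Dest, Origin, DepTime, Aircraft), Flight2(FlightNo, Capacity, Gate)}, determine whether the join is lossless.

Common attributes: Flight1 ∩ Flight2 = {FlightNo}.
Closure of {FlightNo}: FlightNo → Aircraft applies, adding Aircraft; FlightNo, Aircraft → Dest, Capacity applies, adding Dest, Capacity; Aircraft → DepTime applies, adding DepTime. So (FlightNo)⁺ = {FlightNo, Dest, DepTime, Aircraft, Capacity}.
The closure contains neither all of Flight1 = {FlightNo, Dest, Origin, DepTime, Aircraft} nor all of Flight2 = {FlightNo, Capacity, Gate}, so the common attributes are not a superkey of either fragment. The join is lossy.

No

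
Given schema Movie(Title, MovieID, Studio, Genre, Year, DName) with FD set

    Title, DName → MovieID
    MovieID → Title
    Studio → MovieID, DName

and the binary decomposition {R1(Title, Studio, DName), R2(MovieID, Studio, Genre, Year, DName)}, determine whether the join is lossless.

Common attributes: R1 ∩ R2 = {Studio, DName}.
Closure of {Studio, DName}: Studio → MovieID, DName applies, adding MovieID; MovieID → Title applies, adding Title. So (Studio, DName)⁺ = {Title, MovieID, Studio, DName}.
This closure contains every attribute of R1, so R1 ∩ R2 → R1. The join is lossless.

Yes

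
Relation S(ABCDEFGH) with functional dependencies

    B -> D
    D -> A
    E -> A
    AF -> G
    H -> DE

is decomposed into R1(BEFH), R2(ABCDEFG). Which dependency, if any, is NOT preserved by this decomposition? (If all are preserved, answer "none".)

H -> DE

Check H → DE: no single fragment contains all of {DEH}, and the restricted closure of {H} across the fragments never reaches {DE}.
B → D is preserved.
D → A is preserved.
E → A is preserved.
AF → G is preserved.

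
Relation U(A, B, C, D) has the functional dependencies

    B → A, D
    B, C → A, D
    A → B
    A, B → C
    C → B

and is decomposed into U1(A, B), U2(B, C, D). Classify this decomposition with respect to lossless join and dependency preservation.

Lossless test: (B)⁺ = {A, B, C, D}, which contains all of one fragment — lossless.
Dependency preservation: B → A, D; B, C → A, D; A, B → C are not contained in any single fragment, but the restricted closure of each left-hand side across the fragments still reaches the right-hand side; the remaining FDs each lie inside some fragment. All dependencies are preserved.

lossless and dependency-preserving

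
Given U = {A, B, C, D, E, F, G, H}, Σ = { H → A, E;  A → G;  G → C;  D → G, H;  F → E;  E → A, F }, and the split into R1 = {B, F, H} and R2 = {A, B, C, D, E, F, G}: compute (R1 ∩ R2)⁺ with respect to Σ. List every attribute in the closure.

A, B, C, E, F, G

R1 ∩ R2 = {B, F}.
F → E applies, adding E
E → A, F applies, adding A
A → G applies, adding G
G → C applies, adding C
Closure: {A, B, C, E, F, G}.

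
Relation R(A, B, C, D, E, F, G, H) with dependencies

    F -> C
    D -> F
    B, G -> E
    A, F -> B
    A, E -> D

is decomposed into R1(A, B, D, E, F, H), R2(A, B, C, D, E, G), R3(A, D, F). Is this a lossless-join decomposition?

Chase test. Columns are A, B, C, D, E, F, G, H; row i has aⱼ where attribute j ∈ Ri, else bᵢⱼ.
Initial tableau (one row per fragment):
  row 1: a1 a2 b13 a4 a5 a6 b17 a8
  row 2: a1 a2 a3 a4 a5 b26 a7 b28
  row 3: a1 b32 b33 a4 b35 a6 b37 b38
Rows 1 and 3 agree on F; apply F→C and equate their C entries.
Rows 1 and 2 agree on D; apply D→F and equate their F entries.
Rows 1 and 3 agree on A, F; apply A, F→B and equate their B entries.
Rows 1 and 2 agree on F; apply F→C and equate their C entries.
No row becomes fully distinguished — the join is lossy.

No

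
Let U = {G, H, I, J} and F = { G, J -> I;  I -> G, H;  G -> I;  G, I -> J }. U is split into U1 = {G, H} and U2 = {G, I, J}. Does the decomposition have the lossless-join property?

Common attributes: U1 ∩ U2 = {G}.
Closure of {G}: G → I applies, adding I; G, I → J applies, adding J; I → G, H applies, adding H. So (G)⁺ = {G, H, I, J}.
This closure contains every attribute of U1, so U1 ∩ U2 → U1. The join is lossless.

Yes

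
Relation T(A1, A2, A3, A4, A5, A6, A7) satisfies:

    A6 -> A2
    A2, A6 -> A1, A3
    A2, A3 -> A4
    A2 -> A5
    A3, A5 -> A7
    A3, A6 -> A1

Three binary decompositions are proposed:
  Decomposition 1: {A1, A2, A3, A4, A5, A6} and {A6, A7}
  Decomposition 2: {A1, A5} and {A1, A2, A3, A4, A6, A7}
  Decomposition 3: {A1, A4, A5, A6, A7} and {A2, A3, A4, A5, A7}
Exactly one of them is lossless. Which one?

Decomposition 1: common = {A6}, closure = {A1, A2, A3, A4, A5, A6, A7} → lossless.
Decomposition 2: common = {A1}, closure = {A1} → lossy.
Decomposition 3: common = {A4, A5, A7}, closure = {A4, A5, A7} → lossy.

Decomposition 1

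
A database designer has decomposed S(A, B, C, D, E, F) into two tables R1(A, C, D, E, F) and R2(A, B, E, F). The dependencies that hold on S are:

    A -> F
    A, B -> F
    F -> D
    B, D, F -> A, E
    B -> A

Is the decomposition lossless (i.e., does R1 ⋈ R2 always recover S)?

No

Common attributes: R1 ∩ R2 = {A, E, F}.
Closure of {A, E, F}: F → D applies, adding D. So (A, E, F)⁺ = {A, D, E, F}.
The closure contains neither all of R1 = {A, C, D, E, F} nor all of R2 = {A, B, E, F}, so the common attributes are not a superkey of either fragment. The join is lossy.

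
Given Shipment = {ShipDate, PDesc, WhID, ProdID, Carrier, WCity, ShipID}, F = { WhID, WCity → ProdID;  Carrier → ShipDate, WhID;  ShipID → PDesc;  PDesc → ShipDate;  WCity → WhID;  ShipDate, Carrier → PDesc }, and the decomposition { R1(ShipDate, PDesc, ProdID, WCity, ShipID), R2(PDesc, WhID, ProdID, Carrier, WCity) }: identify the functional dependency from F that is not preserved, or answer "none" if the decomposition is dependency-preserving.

none

WhID, WCity → ProdID lies within R2.
Carrier → ShipDate, WhID: restricted closure across fragments reaches ShipDate, WhID.
ShipID → PDesc lies within R1.
PDesc → ShipDate lies within R1.
WCity → WhID lies within R2.
ShipDate, Carrier → PDesc: restricted closure across fragments reaches PDesc.
Every dependency is enforceable on the fragments, so the decomposition is dependency-preserving.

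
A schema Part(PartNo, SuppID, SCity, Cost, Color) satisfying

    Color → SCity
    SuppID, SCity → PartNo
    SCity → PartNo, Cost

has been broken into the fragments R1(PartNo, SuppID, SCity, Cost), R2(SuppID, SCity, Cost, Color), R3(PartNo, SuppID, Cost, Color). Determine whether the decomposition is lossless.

Yes

Chase test. Columns are PartNo, SuppID, SCity, Cost, Color; row i has aⱼ where attribute j ∈ Ri, else bᵢⱼ.
Initial tableau (one row per fragment):
  row 1: a1 a2 a3 a4 b15
  row 2: b21 a2 a3 a4 a5
  row 3: a1 a2 b33 a4 a5
Rows 2 and 3 agree on Color; apply Color→SCity and equate their SCity entries.
Rows 1 and 2 agree on SuppID, SCity; apply SuppID, SCity→PartNo and equate their PartNo entries.
Row 2 is now all distinguished symbols — the join is lossless.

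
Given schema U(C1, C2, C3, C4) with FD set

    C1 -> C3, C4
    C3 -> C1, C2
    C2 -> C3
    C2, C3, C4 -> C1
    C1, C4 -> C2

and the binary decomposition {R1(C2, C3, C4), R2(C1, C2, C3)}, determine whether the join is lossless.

Yes

Common attributes: R1 ∩ R2 = {C2, C3}.
Closure of {C2, C3}: C3 → C1, C2 applies, adding C1; C1 → C3, C4 applies, adding C4. So (C2, C3)⁺ = {C1, C2, C3, C4}.
This closure contains every attribute of R1, so R1 ∩ R2 → R1. The join is lossless.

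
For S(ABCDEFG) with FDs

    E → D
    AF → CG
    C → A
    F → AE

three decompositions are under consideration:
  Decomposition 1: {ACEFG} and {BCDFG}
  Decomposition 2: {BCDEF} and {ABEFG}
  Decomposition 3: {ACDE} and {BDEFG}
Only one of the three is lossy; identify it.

Decomposition 1: common = {CFG}, closure = {ACDEFG} → lossless.
Decomposition 2: common = {BEF}, closure = {ABCDEFG} → lossless.
Decomposition 3: common = {DE}, closure = {DE} → lossy.

Decomposition 3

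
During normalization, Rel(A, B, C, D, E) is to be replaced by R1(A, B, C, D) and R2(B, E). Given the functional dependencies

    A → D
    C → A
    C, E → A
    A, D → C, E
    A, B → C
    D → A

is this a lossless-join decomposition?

No

Common attributes: R1 ∩ R2 = {B}.
No dependency enlarges {B}, so (B)⁺ = {B}.
The closure contains neither all of R1 = {A, B, C, D} nor all of R2 = {B, E}, so the common attributes are not a superkey of either fragment. The join is lossy.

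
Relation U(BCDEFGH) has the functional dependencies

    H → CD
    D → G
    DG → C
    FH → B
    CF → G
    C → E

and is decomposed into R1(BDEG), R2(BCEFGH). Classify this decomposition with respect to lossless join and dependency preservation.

Lossless test: (BEG)⁺ = {BEG}, which is a superkey of neither fragment — lossy.
Dependency preservation: the restricted closure of {H} across the fragments never reaches {CD}, so H → CD cannot be enforced without a join — not preserved.

lossy and not dependency-preserving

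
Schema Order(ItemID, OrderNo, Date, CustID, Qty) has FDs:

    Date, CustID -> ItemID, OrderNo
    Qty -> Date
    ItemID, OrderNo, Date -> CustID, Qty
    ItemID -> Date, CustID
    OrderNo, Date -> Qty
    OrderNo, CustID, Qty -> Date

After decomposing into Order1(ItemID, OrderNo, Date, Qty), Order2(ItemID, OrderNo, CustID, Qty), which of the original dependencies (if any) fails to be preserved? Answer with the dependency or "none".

Check Date, CustID → ItemID, OrderNo: no single fragment contains all of {ItemID, OrderNo, Date, CustID}, and the restricted closure of {Date, CustID} across the fragments never reaches {ItemID, OrderNo}.
Qty → Date is preserved.
ItemID, OrderNo, Date → CustID, Qty is preserved.
ItemID → Date, CustID is preserved.
OrderNo, Date → Qty is preserved.
OrderNo, CustID, Qty → Date is preserved.

Date, CustID -> ItemID, OrderNo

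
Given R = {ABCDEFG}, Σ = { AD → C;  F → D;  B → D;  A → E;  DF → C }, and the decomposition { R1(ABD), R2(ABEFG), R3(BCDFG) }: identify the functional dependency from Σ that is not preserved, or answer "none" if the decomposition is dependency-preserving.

Check AD → C: no single fragment contains all of {ACD}, and the restricted closure of {AD} across the fragments never reaches {C}.
F → D is preserved.
B → D is preserved.
A → E is preserved.
DF → C is preserved.

AD → C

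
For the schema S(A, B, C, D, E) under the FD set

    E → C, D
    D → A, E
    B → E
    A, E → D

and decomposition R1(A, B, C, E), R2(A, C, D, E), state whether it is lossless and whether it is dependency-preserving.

Lossless test: (A, C, E)⁺ = {A, C, D, E}, which contains all of one fragment — lossless.
Dependency preservation: every FD's attributes lie within a single fragment, so each can be enforced locally — preserved.

lossless and dependency-preserving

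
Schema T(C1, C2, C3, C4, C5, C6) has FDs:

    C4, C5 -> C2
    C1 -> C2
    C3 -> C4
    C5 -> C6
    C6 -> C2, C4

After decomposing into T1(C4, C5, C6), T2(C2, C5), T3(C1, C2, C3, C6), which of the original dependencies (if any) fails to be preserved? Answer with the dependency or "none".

C3 -> C4

Check C3 → C4: no single fragment contains all of {C3, C4}, and the restricted closure of {C3} across the fragments never reaches {C4}.
C4, C5 → C2 is preserved.
C1 → C2 is preserved.
C5 → C6 is preserved.
C6 → C2, C4 is preserved.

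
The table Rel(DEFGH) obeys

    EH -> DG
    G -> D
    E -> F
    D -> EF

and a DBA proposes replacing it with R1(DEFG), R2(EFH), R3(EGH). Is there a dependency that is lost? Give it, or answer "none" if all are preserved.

none

EH → DG: restricted closure across fragments reaches DG.
G → D lies within R1.
E → F lies within R1.
D → EF lies within R1.
Every dependency is enforceable on the fragments, so the decomposition is dependency-preserving.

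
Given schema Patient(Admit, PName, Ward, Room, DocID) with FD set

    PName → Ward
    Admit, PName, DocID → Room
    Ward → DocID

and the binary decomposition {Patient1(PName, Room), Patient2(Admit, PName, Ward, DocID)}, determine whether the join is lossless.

No

Common attributes: Patient1 ∩ Patient2 = {PName}.
Closure of {PName}: PName → Ward applies, adding Ward; Ward → DocID applies, adding DocID. So (PName)⁺ = {PName, Ward, DocID}.
The closure contains neither all of Patient1 = {PName, Room} nor all of Patient2 = {Admit, PName, Ward, DocID}, so the common attributes are not a superkey of either fragment. The join is lossy.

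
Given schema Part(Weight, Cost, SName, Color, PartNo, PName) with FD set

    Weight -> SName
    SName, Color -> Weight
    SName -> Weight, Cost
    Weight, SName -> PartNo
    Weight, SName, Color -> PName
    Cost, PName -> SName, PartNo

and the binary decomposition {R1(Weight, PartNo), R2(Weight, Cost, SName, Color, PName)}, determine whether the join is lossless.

Yes

Common attributes: R1 ∩ R2 = {Weight}.
Closure of {Weight}: Weight → SName applies, adding SName; SName → Weight, Cost applies, adding Cost; Weight, SName → PartNo applies, adding PartNo. So (Weight)⁺ = {Weight, Cost, SName, PartNo}.
This closure contains every attribute of R1, so R1 ∩ R2 → R1. The join is lossless.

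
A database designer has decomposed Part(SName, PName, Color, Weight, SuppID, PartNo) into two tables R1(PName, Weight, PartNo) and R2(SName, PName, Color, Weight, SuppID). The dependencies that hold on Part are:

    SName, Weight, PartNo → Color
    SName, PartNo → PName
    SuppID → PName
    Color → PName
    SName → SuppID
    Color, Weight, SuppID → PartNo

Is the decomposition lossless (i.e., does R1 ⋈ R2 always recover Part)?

Common attributes: R1 ∩ R2 = {PName, Weight}.
No dependency enlarges {PName, Weight}, so (PName, Weight)⁺ = {PName, Weight}.
The closure contains neither all of R1 = {PName, Weight, PartNo} nor all of R2 = {SName, PName, Color, Weight, SuppID}, so the common attributes are not a superkey of either fragment. The join is lossy.

No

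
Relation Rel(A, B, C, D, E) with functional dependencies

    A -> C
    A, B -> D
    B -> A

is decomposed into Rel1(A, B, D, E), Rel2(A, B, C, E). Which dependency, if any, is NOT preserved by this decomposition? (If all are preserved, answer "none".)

none

A → C lies within Rel2.
A, B → D lies within Rel1.
B → A lies within Rel1.
Every dependency is enforceable on the fragments, so the decomposition is dependency-preserving.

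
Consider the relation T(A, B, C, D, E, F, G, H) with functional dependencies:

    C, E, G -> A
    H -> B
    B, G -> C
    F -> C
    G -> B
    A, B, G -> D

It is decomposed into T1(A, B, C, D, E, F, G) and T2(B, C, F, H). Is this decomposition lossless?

Common attributes: T1 ∩ T2 = {B, C, F}.
No dependency enlarges {B, C, F}, so (B, C, F)⁺ = {B, C, F}.
The closure contains neither all of T1 = {A, B, C, D, E, F, G} nor all of T2 = {B, C, F, H}, so the common attributes are not a superkey of either fragment. The join is lossy.

No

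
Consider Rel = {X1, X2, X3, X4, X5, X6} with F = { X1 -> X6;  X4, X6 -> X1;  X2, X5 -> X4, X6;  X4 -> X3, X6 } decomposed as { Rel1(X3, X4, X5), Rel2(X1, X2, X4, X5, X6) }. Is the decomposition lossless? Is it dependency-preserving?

lossless and dependency-preserving

Lossless test: (X4, X5)⁺ = {X1, X3, X4, X5, X6}, which contains all of one fragment — lossless.
Dependency preservation: X4 → X3, X6 is not contained in any single fragment, but the restricted closure of its left-hand side across the fragments still reaches the right-hand side; the remaining FDs each lie inside some fragment. All dependencies are preserved.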